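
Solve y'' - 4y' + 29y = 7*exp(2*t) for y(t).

y = 7*exp(2*t)/25 + C1*cos(5*t)*exp(2*t) + C2*exp(2*t)*sin(5*t)

Characteristic equation r² - 4r + 29 = 0 has discriminant (-4)² - 4·(29) = -100 < 0, so r = 2 ± 5i.
Hence y_h = C1*cos(5*t)*exp(2*t) + C2*exp(2*t)*sin(5*t).
Try y_p = A*exp(2*t). Substituting into the equation and dividing by exp(2*t) gives A = 7/25, so y_p = 7*exp(2*t)/25.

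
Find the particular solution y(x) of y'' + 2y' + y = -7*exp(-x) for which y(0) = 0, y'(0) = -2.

y = -2*x*exp(-x) - 7*x**2*exp(-x)/2

Characteristic equation r² + 2r + 1 = 0 has discriminant (2)² - 4·(1) = 0, so r = -1 is a repeated root.
Hence y_h = (C1 + C2*x)*exp(-x).
Since exp(-x) solves the homogeneous equation (r = -1 is a root of multiplicity 2), multiply the trial by x^2. Try y_p = A*x^2*exp(-x). Substituting into the equation and dividing by exp(-x) gives A = -7/2, so y_p = -7*x^2*exp(-x)/2.
General solution: y = C1*exp(-x) - 7*x^2*exp(-x)/2 + C2*x*exp(-x).
Apply the initial conditions: y(0) = C1 = 0 and y'(0) = C2 - C1 = -2. Solving gives C1 = 0, C2 = -2.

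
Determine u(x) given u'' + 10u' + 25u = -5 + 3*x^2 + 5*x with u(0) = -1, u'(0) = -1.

Characteristic equation r² + 10r + 25 = 0 has discriminant (10)² - 4·(25) = 0, so r = -5 is a repeated root.
Hence u_h = (C1 + C2*x)*exp(-5*x).
For the particular solution try u_p = A0 + A1*x + A2*x^2. Substituting and matching coefficients of each power of x gives A0 = -157/625, A1 = 13/125, A2 = 3/25, so u_p = -157/625 + 3*x^2/25 + 13*x/125.
General solution: u = -157/625 + 3*x^2/25 + 13*x/125 + C1*exp(-5*x) + C2*x*exp(-5*x).
Apply the initial conditions: u(0) = -157/625 + C1 = -1 and u'(0) = 13/125 + C2 - 5*C1 = -1. Solving gives C1 = -468/625, C2 = -606/125.

u = -157/625 - 468*exp(-5*x)/625 + 3*x**2/25 + 13*x/125 - 606*x*exp(-5*x)/125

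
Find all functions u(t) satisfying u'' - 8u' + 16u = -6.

Characteristic equation r² - 8r + 16 = 0 has discriminant (-8)² - 4·(16) = 0, so r = 4 is a repeated root.
Hence u_h = (C1 + C2*t)*exp(4*t).
For the particular solution try u_p = A0. Substituting and matching coefficients of each power of t gives A0 = -3/8, so u_p = -3/8.

u = -3/8 + C1*exp(4*t) + C2*t*exp(4*t)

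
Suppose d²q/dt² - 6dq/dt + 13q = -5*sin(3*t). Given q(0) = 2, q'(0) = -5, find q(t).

q = -9*cos(3*t)/34 - sin(3*t)/17 - 395*exp(3*t)*sin(2*t)/68 + 77*cos(2*t)*exp(3*t)/34

Characteristic equation r² - 6r + 13 = 0 has discriminant (-6)² - 4·(13) = -16 < 0, so r = 3 ± 2i.
Hence q_h = C1*cos(2*t)*exp(3*t) + C2*exp(3*t)*sin(2*t).
Try q_p = A*cos(3*t) + B*sin(3*t). Substituting and equating the coefficients of cos(3t) and sin(3t) gives A = -9/34, B = -1/17, so q_p = -9*cos(3*t)/34 - sin(3*t)/17.
General solution: q = -9*cos(3*t)/34 - sin(3*t)/17 + C1*cos(2*t)*exp(3*t) + C2*exp(3*t)*sin(2*t).
Apply the initial conditions: q(0) = -9/34 + C1 = 2 and q'(0) = -3/17 + 2*C2 + 3*C1 = -5. Solving gives C1 = 77/34, C2 = -395/68.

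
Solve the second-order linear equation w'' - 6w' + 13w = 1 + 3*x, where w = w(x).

w = 31/169 + 3*x/13 + C1*cos(2*x)*exp(3*x) + C2*exp(3*x)*sin(2*x)

Characteristic equation r² - 6r + 13 = 0 has discriminant (-6)² - 4·(13) = -16 < 0, so r = 3 ± 2i.
Hence w_h = C1*cos(2*x)*exp(3*x) + C2*exp(3*x)*sin(2*x).
For the particular solution try w_p = A0 + A1*x. Substituting and matching coefficients of each power of x gives A0 = 31/169, A1 = 3/13, so w_p = 31/169 + 3*x/13.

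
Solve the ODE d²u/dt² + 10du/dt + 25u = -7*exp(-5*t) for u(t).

u = C1*exp(-5*t) - 7*t**2*exp(-5*t)/2 + C2*t*exp(-5*t)

Characteristic equation r² + 10r + 25 = 0 has discriminant (10)² - 4·(25) = 0, so r = -5 is a repeated root.
Hence u_h = (C1 + C2*t)*exp(-5*t).
Since exp(-5*t) solves the homogeneous equation (r = -5 is a root of multiplicity 2), multiply the trial by t^2. Try u_p = A*t^2*exp(-5*t). Substituting into the equation and dividing by exp(-5*t) gives A = -7/2, so u_p = -7*t^2*exp(-5*t)/2.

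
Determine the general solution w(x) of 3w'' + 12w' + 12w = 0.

w = C1*exp(-2*x) + C2*x*exp(-2*x)

Divide through by 3: w'' + 4w' + 4w = 0.
Characteristic equation r² + 4r + 4 = 0 has discriminant (4)² - 4·(4) = 0, so r = -2 is a repeated root.
Hence w_h = (C1 + C2*x)*exp(-2*x).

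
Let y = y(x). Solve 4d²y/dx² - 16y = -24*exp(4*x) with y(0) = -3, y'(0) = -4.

y = -7*exp(2*x)/4 - 3*exp(-2*x)/4 - exp(4*x)/2

Divide through by 4: y'' - 4y = -6*exp(4*x).
Characteristic equation r² - 4 = 0 factors as (r - 2)(r + 2) = 0, so r = 2, -2.
Hence y_h = C1*exp(2*x) + C2*exp(-2*x).
Try y_p = A*exp(4*x). Substituting into the equation and dividing by exp(4*x) gives A = -1/2, so y_p = -exp(4*x)/2.
General solution: y = -exp(4*x)/2 + C1*exp(2*x) + C2*exp(-2*x).
Apply the initial conditions: y(0) = -1/2 + C1 + C2 = -3 and y'(0) = -2 - 2*C2 + 2*C1 = -4. Solving gives C1 = -7/4, C2 = -3/4.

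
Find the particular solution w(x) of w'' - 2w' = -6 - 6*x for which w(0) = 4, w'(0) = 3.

w = 19/4 - 3*exp(2*x)/4 + 3*x**2/2 + 9*x/2

Characteristic equation r² - 2r = 0 factors as (r - 2)r = 0, so r = 2, 0.
Hence w_h = C1*exp(2*x) + C2.
Since 0 is a characteristic root (multiplicity 1), multiply the polynomial trial by x: try w_p = x*(A0 + A1*x). Substituting and matching coefficients of each power of x gives A0 = 9/2, A1 = 3/2, so w_p = 3*x^2/2 + 9*x/2.
General solution: w = C2 + 3*x^2/2 + 9*x/2 + C1*exp(2*x).
Apply the initial conditions: w(0) = C1 + C2 = 4 and w'(0) = 9/2 + 2*C1 = 3. Solving gives C1 = -3/4, C2 = 19/4.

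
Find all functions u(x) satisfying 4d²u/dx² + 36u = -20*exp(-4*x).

u = -exp(-4*x)/5 + C1*cos(3*x) + C2*sin(3*x)

Divide through by 4: u'' + 9u = -5*exp(-4*x).
Characteristic equation r² + 9 = 0 has discriminant (0)² - 4·(9) = -36 < 0, so r = ± 3i.
Hence u_h = C1*cos(3*x) + C2*sin(3*x).
Try u_p = A*exp(-4*x). Substituting into the equation and dividing by exp(-4*x) gives A = -1/5, so u_p = -exp(-4*x)/5.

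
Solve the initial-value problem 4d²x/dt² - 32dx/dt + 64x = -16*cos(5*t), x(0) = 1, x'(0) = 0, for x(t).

Divide through by 4: x'' - 8x' + 16x = -4*cos(5*t).
Characteristic equation r² - 8r + 16 = 0 has discriminant (-8)² - 4·(16) = 0, so r = 4 is a repeated root.
Hence x_h = (C1 + C2*t)*exp(4*t).
Try x_p = A*cos(5*t) + B*sin(5*t). Substituting and equating the coefficients of cos(5t) and sin(5t) gives A = 36/1681, B = 160/1681, so x_p = 36*cos(5*t)/1681 + 160*sin(5*t)/1681.
General solution: x = 36*cos(5*t)/1681 + 160*sin(5*t)/1681 + C1*exp(4*t) + C2*t*exp(4*t).
Apply the initial conditions: x(0) = 36/1681 + C1 = 1 and x'(0) = 800/1681 + C2 + 4*C1 = 0. Solving gives C1 = 1645/1681, C2 = -180/41.

x = 36*cos(5*t)/1681 + 160*sin(5*t)/1681 + 1645*exp(4*t)/1681 - 180*t*exp(4*t)/41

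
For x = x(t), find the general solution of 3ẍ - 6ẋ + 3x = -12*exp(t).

Divide through by 3: x'' - 2x' + x = -4*exp(t).
Characteristic equation r² - 2r + 1 = 0 has discriminant (-2)² - 4·(1) = 0, so r = 1 is a repeated root.
Hence x_h = (C1 + C2*t)*exp(t).
Since exp(t) solves the homogeneous equation (r = 1 is a root of multiplicity 2), multiply the trial by t^2. Try x_p = A*t^2*exp(t). Substituting into the equation and dividing by exp(t) gives A = -2, so x_p = -2*t^2*exp(t).

x = C1*exp(t) - 2*t**2*exp(t) + C2*t*exp(t)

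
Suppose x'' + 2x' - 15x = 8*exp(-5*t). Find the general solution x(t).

x = C1*exp(3*t) + C2*exp(-5*t) - t*exp(-5*t)

Characteristic equation r² + 2r - 15 = 0 factors as (r - 3)(r + 5) = 0, so r = 3, -5.
Hence x_h = C1*exp(3*t) + C2*exp(-5*t).
Since exp(-5*t) solves the homogeneous equation (r = -5 is a root of multiplicity 1), multiply the trial by t. Try x_p = A*t*exp(-5*t). Substituting into the equation and dividing by exp(-5*t) gives A = -1, so x_p = -t*exp(-5*t).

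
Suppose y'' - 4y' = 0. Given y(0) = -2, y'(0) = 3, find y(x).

Characteristic equation r² - 4r = 0 factors as (r - 4)r = 0, so r = 4, 0.
Hence y_h = C1*exp(4*x) + C2.
Apply the initial conditions: y(0) = C1 + C2 = -2 and y'(0) = 4*C1 = 3. Solving gives C1 = 3/4, C2 = -11/4.

y = -11/4 + 3*exp(4*x)/4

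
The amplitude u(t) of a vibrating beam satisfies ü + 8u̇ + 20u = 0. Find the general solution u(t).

Characteristic equation r² + 8r + 20 = 0 has discriminant (8)² - 4·(20) = -16 < 0, so r = -4 ± 2i.
Hence u_h = C1*cos(2*t)*exp(-4*t) + C2*exp(-4*t)*sin(2*t).

u = C1*cos(2*t)*exp(-4*t) + C2*exp(-4*t)*sin(2*t)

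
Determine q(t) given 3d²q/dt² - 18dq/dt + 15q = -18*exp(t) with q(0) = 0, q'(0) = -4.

q = -11*exp(5*t)/8 + 11*exp(t)/8 + 3*t*exp(t)/2

Divide through by 3: q'' - 6q' + 5q = -6*exp(t).
Characteristic equation r² - 6r + 5 = 0 factors as (r - 5)(r - 1) = 0, so r = 5, 1.
Hence q_h = C1*exp(5*t) + C2*exp(t).
Since exp(t) solves the homogeneous equation (r = 1 is a root of multiplicity 1), multiply the trial by t. Try q_p = A*t*exp(t). Substituting into the equation and dividing by exp(t) gives A = 3/2, so q_p = 3*t*exp(t)/2.
General solution: q = C1*exp(5*t) + C2*exp(t) + 3*t*exp(t)/2.
Apply the initial conditions: q(0) = C1 + C2 = 0 and q'(0) = 3/2 + C2 + 5*C1 = -4. Solving gives C1 = -11/8, C2 = 11/8.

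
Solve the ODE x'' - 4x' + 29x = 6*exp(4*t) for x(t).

Characteristic equation r² - 4r + 29 = 0 has discriminant (-4)² - 4·(29) = -100 < 0, so r = 2 ± 5i.
Hence x_h = C1*cos(5*t)*exp(2*t) + C2*exp(2*t)*sin(5*t).
Try x_p = A*exp(4*t). Substituting into the equation and dividing by exp(4*t) gives A = 6/29, so x_p = 6*exp(4*t)/29.

x = 6*exp(4*t)/29 + C1*cos(5*t)*exp(2*t) + C2*exp(2*t)*sin(5*t)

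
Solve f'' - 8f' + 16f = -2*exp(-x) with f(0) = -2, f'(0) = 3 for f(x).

f = -48*exp(4*x)/25 - 2*exp(-x)/25 + 53*x*exp(4*x)/5

Characteristic equation r² - 8r + 16 = 0 has discriminant (-8)² - 4·(16) = 0, so r = 4 is a repeated root.
Hence f_h = (C1 + C2*x)*exp(4*x).
Try f_p = A*exp(-x). Substituting into the equation and dividing by exp(-x) gives A = -2/25, so f_p = -2*exp(-x)/25.
General solution: f = -2*exp(-x)/25 + C1*exp(4*x) + C2*x*exp(4*x).
Apply the initial conditions: f(0) = -2/25 + C1 = -2 and f'(0) = 2/25 + C2 + 4*C1 = 3. Solving gives C1 = -48/25, C2 = 53/5.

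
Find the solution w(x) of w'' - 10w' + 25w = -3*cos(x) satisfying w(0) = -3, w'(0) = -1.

Characteristic equation r² - 10r + 25 = 0 has discriminant (-10)² - 4·(25) = 0, so r = 5 is a repeated root.
Hence w_h = (C1 + C2*x)*exp(5*x).
Try w_p = A*cos(x) + B*sin(x). Substituting and equating the coefficients of cos(x) and sin(x) gives A = -18/169, B = 15/338, so w_p = -18*cos(x)/169 + 15*sin(x)/338.
General solution: w = -18*cos(x)/169 + 15*sin(x)/338 + C1*exp(5*x) + C2*x*exp(5*x).
Apply the initial conditions: w(0) = -18/169 + C1 = -3 and w'(0) = 15/338 + C2 + 5*C1 = -1. Solving gives C1 = -489/169, C2 = 349/26.

w = -489*exp(5*x)/169 - 18*cos(x)/169 + 15*sin(x)/338 + 349*x*exp(5*x)/26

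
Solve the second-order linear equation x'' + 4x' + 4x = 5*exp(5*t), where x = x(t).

x = 5*exp(5*t)/49 + C1*exp(-2*t) + C2*t*exp(-2*t)

Characteristic equation r² + 4r + 4 = 0 has discriminant (4)² - 4·(4) = 0, so r = -2 is a repeated root.
Hence x_h = (C1 + C2*t)*exp(-2*t).
Try x_p = A*exp(5*t). Substituting into the equation and dividing by exp(5*t) gives A = 5/49, so x_p = 5*exp(5*t)/49.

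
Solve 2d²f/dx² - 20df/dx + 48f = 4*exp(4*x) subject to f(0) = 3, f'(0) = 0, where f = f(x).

Divide through by 2: f'' - 10f' + 24f = 2*exp(4*x).
Characteristic equation r² - 10r + 24 = 0 factors as (r - 6)(r - 4) = 0, so r = 6, 4.
Hence f_h = C1*exp(6*x) + C2*exp(4*x).
Since exp(4*x) solves the homogeneous equation (r = 4 is a root of multiplicity 1), multiply the trial by x. Try f_p = A*x*exp(4*x). Substituting into the equation and dividing by exp(4*x) gives A = -1, so f_p = -x*exp(4*x).
General solution: f = C1*exp(6*x) + C2*exp(4*x) - x*exp(4*x).
Apply the initial conditions: f(0) = C1 + C2 = 3 and f'(0) = -1 + 4*C2 + 6*C1 = 0. Solving gives C1 = -11/2, C2 = 17/2.

f = -11*exp(6*x)/2 + 17*exp(4*x)/2 - x*exp(4*x)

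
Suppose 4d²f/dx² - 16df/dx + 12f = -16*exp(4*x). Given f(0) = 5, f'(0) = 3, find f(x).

Divide through by 4: f'' - 4f' + 3f = -4*exp(4*x).
Characteristic equation r² - 4r + 3 = 0 factors as (r - 1)(r - 3) = 0, so r = 1, 3.
Hence f_h = C1*exp(x) + C2*exp(3*x).
Try f_p = A*exp(4*x). Substituting into the equation and dividing by exp(4*x) gives A = -4/3, so f_p = -4*exp(4*x)/3.
General solution: f = -4*exp(4*x)/3 + C1*exp(x) + C2*exp(3*x).
Apply the initial conditions: f(0) = -4/3 + C1 + C2 = 5 and f'(0) = -16/3 + C1 + 3*C2 = 3. Solving gives C1 = 16/3, C2 = 1.

f = -4*exp(4*x)/3 + 16*exp(x)/3 + exp(3*x)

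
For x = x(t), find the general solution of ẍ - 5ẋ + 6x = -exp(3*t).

x = C1*exp(3*t) + C2*exp(2*t) - t*exp(3*t)

Characteristic equation r² - 5r + 6 = 0 factors as (r - 3)(r - 2) = 0, so r = 3, 2.
Hence x_h = C1*exp(3*t) + C2*exp(2*t).
Since exp(3*t) solves the homogeneous equation (r = 3 is a root of multiplicity 1), multiply the trial by t. Try x_p = A*t*exp(3*t). Substituting into the equation and dividing by exp(3*t) gives A = -1, so x_p = -t*exp(3*t).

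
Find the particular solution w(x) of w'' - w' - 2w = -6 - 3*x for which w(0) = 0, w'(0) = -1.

w = 9/4 - 19*exp(2*x)/12 - 2*exp(-x)/3 + 3*x/2

Characteristic equation r² - r - 2 = 0 factors as (r - 2)(r + 1) = 0, so r = 2, -1.
Hence w_h = C1*exp(2*x) + C2*exp(-x).
For the particular solution try w_p = A0 + A1*x. Substituting and matching coefficients of each power of x gives A0 = 9/4, A1 = 3/2, so w_p = 9/4 + 3*x/2.
General solution: w = 9/4 + 3*x/2 + C1*exp(2*x) + C2*exp(-x).
Apply the initial conditions: w(0) = 9/4 + C1 + C2 = 0 and w'(0) = 3/2 - C2 + 2*C1 = -1. Solving gives C1 = -19/12, C2 = -2/3.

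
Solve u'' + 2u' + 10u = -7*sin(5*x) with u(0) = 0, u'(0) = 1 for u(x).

u = 14*cos(5*x)/65 + 21*sin(5*x)/65 - 18*exp(-x)*sin(3*x)/65 - 14*cos(3*x)*exp(-x)/65

Characteristic equation r² + 2r + 10 = 0 has discriminant (2)² - 4·(10) = -36 < 0, so r = -1 ± 3i.
Hence u_h = C1*cos(3*x)*exp(-x) + C2*exp(-x)*sin(3*x).
Try u_p = A*cos(5*x) + B*sin(5*x). Substituting and equating the coefficients of cos(5x) and sin(5x) gives A = 14/65, B = 21/65, so u_p = 14*cos(5*x)/65 + 21*sin(5*x)/65.
General solution: u = 14*cos(5*x)/65 + 21*sin(5*x)/65 + C1*cos(3*x)*exp(-x) + C2*exp(-x)*sin(3*x).
Apply the initial conditions: u(0) = 14/65 + C1 = 0 and u'(0) = 21/13 - C1 + 3*C2 = 1. Solving gives C1 = -14/65, C2 = -18/65.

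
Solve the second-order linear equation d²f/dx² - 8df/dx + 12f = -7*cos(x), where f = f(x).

f = -77*cos(x)/185 + 56*sin(x)/185 + C1*exp(6*x) + C2*exp(2*x)

Characteristic equation r² - 8r + 12 = 0 factors as (r - 6)(r - 2) = 0, so r = 6, 2.
Hence f_h = C1*exp(6*x) + C2*exp(2*x).
Try f_p = A*cos(x) + B*sin(x). Substituting and equating the coefficients of cos(x) and sin(x) gives A = -77/185, B = 56/185, so f_p = -77*cos(x)/185 + 56*sin(x)/185.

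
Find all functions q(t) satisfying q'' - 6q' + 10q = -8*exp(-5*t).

Characteristic equation r² - 6r + 10 = 0 has discriminant (-6)² - 4·(10) = -4 < 0, so r = 3 ± i.
Hence q_h = C1*cos(t)*exp(3*t) + C2*exp(3*t)*sin(t).
Try q_p = A*exp(-5*t). Substituting into the equation and dividing by exp(-5*t) gives A = -8/65, so q_p = -8*exp(-5*t)/65.

q = -8*exp(-5*t)/65 + C1*cos(t)*exp(3*t) + C2*exp(3*t)*sin(t)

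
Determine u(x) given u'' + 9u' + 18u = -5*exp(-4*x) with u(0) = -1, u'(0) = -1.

Characteristic equation r² + 9r + 18 = 0 factors as (r + 6)(r + 3) = 0, so r = -6, -3.
Hence u_h = C1*exp(-6*x) + C2*exp(-3*x).
Try u_p = A*exp(-4*x). Substituting into the equation and dividing by exp(-4*x) gives A = 5/2, so u_p = 5*exp(-4*x)/2.
General solution: u = 5*exp(-4*x)/2 + C1*exp(-6*x) + C2*exp(-3*x).
Apply the initial conditions: u(0) = 5/2 + C1 + C2 = -1 and u'(0) = -10 - 6*C1 - 3*C2 = -1. Solving gives C1 = 1/2, C2 = -4.

u = exp(-6*x)/2 - 4*exp(-3*x) + 5*exp(-4*x)/2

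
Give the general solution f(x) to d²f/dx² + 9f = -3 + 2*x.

Characteristic equation r² + 9 = 0 has discriminant (0)² - 4·(9) = -36 < 0, so r = ± 3i.
Hence f_h = C1*cos(3*x) + C2*sin(3*x).
For the particular solution try f_p = A0 + A1*x. Substituting and matching coefficients of each power of x gives A0 = -1/3, A1 = 2/9, so f_p = -1/3 + 2*x/9.

f = -1/3 + 2*x/9 + C1*cos(3*x) + C2*sin(3*x)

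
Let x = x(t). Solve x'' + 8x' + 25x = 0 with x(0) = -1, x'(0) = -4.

x = -cos(3*t)*exp(-4*t) - 8*exp(-4*t)*sin(3*t)/3

Characteristic equation r² + 8r + 25 = 0 has discriminant (8)² - 4·(25) = -36 < 0, so r = -4 ± 3i.
Hence x_h = C1*cos(3*t)*exp(-4*t) + C2*exp(-4*t)*sin(3*t).
Apply the initial conditions: x(0) = C1 = -1 and x'(0) = -4*C1 + 3*C2 = -4. Solving gives C1 = -1, C2 = -8/3.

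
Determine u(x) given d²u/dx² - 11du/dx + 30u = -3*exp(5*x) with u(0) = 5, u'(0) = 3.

u = -25*exp(6*x) + 30*exp(5*x) + 3*x*exp(5*x)

Characteristic equation r² - 11r + 30 = 0 factors as (r - 5)(r - 6) = 0, so r = 5, 6.
Hence u_h = C1*exp(5*x) + C2*exp(6*x).
Since exp(5*x) solves the homogeneous equation (r = 5 is a root of multiplicity 1), multiply the trial by x. Try u_p = A*x*exp(5*x). Substituting into the equation and dividing by exp(5*x) gives A = 3, so u_p = 3*x*exp(5*x).
General solution: u = C1*exp(5*x) + C2*exp(6*x) + 3*x*exp(5*x).
Apply the initial conditions: u(0) = C1 + C2 = 5 and u'(0) = 3 + 5*C1 + 6*C2 = 3. Solving gives C1 = 30, C2 = -25.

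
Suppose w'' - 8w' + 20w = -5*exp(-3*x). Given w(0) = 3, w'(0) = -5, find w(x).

w = -5*exp(-3*x)/53 - 468*exp(4*x)*sin(2*x)/53 + 164*cos(2*x)*exp(4*x)/53

Characteristic equation r² - 8r + 20 = 0 has discriminant (-8)² - 4·(20) = -16 < 0, so r = 4 ± 2i.
Hence w_h = C1*cos(2*x)*exp(4*x) + C2*exp(4*x)*sin(2*x).
Try w_p = A*exp(-3*x). Substituting into the equation and dividing by exp(-3*x) gives A = -5/53, so w_p = -5*exp(-3*x)/53.
General solution: w = -5*exp(-3*x)/53 + C1*cos(2*x)*exp(4*x) + C2*exp(4*x)*sin(2*x).
Apply the initial conditions: w(0) = -5/53 + C1 = 3 and w'(0) = 15/53 + 2*C2 + 4*C1 = -5. Solving gives C1 = 164/53, C2 = -468/53.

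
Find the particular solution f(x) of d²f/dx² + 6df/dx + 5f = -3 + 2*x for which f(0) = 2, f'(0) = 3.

Characteristic equation r² + 6r + 5 = 0 factors as (r + 1)(r + 5) = 0, so r = -1, -5.
Hence f_h = C1*exp(-x) + C2*exp(-5*x).
For the particular solution try f_p = A0 + A1*x. Substituting and matching coefficients of each power of x gives A0 = -27/25, A1 = 2/5, so f_p = -27/25 + 2*x/5.
General solution: f = -27/25 + 2*x/5 + C1*exp(-x) + C2*exp(-5*x).
Apply the initial conditions: f(0) = -27/25 + C1 + C2 = 2 and f'(0) = 2/5 - C1 - 5*C2 = 3. Solving gives C1 = 9/2, C2 = -71/50.

f = -27/25 - 71*exp(-5*x)/50 + 2*x/5 + 9*exp(-x)/2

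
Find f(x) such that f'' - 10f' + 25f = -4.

f = -4/25 + C1*exp(5*x) + C2*x*exp(5*x)

Characteristic equation r² - 10r + 25 = 0 has discriminant (-10)² - 4·(25) = 0, so r = 5 is a repeated root.
Hence f_h = (C1 + C2*x)*exp(5*x).
For the particular solution try f_p = A0. Substituting and matching coefficients of each power of x gives A0 = -4/25, so f_p = -4/25.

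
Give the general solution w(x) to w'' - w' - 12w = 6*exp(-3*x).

w = C1*exp(4*x) + C2*exp(-3*x) - 6*x*exp(-3*x)/7

Characteristic equation r² - r - 12 = 0 factors as (r - 4)(r + 3) = 0, so r = 4, -3.
Hence w_h = C1*exp(4*x) + C2*exp(-3*x).
Since exp(-3*x) solves the homogeneous equation (r = -3 is a root of multiplicity 1), multiply the trial by x. Try w_p = A*x*exp(-3*x). Substituting into the equation and dividing by exp(-3*x) gives A = -6/7, so w_p = -6*x*exp(-3*x)/7.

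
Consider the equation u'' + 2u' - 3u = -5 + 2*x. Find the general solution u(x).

u = 11/9 - 2*x/3 + C1*exp(x) + C2*exp(-3*x)

Characteristic equation r² + 2r - 3 = 0 factors as (r - 1)(r + 3) = 0, so r = 1, -3.
Hence u_h = C1*exp(x) + C2*exp(-3*x).
For the particular solution try u_p = A0 + A1*x. Substituting and matching coefficients of each power of x gives A0 = 11/9, A1 = -2/3, so u_p = 11/9 - 2*x/3.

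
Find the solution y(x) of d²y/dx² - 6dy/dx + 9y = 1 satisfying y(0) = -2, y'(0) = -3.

y = 1/9 - 19*exp(3*x)/9 + 10*x*exp(3*x)/3

Characteristic equation r² - 6r + 9 = 0 has discriminant (-6)² - 4·(9) = 0, so r = 3 is a repeated root.
Hence y_h = (C1 + C2*x)*exp(3*x).
For the particular solution try y_p = A0. Substituting and matching coefficients of each power of x gives A0 = 1/9, so y_p = 1/9.
General solution: y = 1/9 + C1*exp(3*x) + C2*x*exp(3*x).
Apply the initial conditions: y(0) = 1/9 + C1 = -2 and y'(0) = C2 + 3*C1 = -3. Solving gives C1 = -19/9, C2 = 10/3.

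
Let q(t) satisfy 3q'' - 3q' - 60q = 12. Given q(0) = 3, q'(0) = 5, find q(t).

Divide through by 3: q'' - q' - 20q = 4.
Characteristic equation r² - r - 20 = 0 factors as (r + 4)(r - 5) = 0, so r = -4, 5.
Hence q_h = C1*exp(-4*t) + C2*exp(5*t).
For the particular solution try q_p = A0. Substituting and matching coefficients of each power of t gives A0 = -1/5, so q_p = -1/5.
General solution: q = -1/5 + C1*exp(-4*t) + C2*exp(5*t).
Apply the initial conditions: q(0) = -1/5 + C1 + C2 = 3 and q'(0) = -4*C1 + 5*C2 = 5. Solving gives C1 = 11/9, C2 = 89/45.

q = -1/5 + 11*exp(-4*t)/9 + 89*exp(5*t)/45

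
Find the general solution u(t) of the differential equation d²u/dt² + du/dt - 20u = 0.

u = C1*exp(4*t) + C2*exp(-5*t)

Characteristic equation r² + r - 20 = 0 factors as (r - 4)(r + 5) = 0, so r = 4, -5.
Hence u_h = C1*exp(4*t) + C2*exp(-5*t).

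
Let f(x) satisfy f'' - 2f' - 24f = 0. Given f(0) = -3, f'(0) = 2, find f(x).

f = -exp(6*x) - 2*exp(-4*x)

Characteristic equation r² - 2r - 24 = 0 factors as (r - 6)(r + 4) = 0, so r = 6, -4.
Hence f_h = C1*exp(6*x) + C2*exp(-4*x).
Apply the initial conditions: f(0) = C1 + C2 = -3 and f'(0) = -4*C2 + 6*C1 = 2. Solving gives C1 = -1, C2 = -2.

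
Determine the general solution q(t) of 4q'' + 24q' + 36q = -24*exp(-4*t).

q = -6*exp(-4*t) + C1*exp(-3*t) + C2*t*exp(-3*t)

Divide through by 4: q'' + 6q' + 9q = -6*exp(-4*t).
Characteristic equation r² + 6r + 9 = 0 has discriminant (6)² - 4·(9) = 0, so r = -3 is a repeated root.
Hence q_h = (C1 + C2*t)*exp(-3*t).
Try q_p = A*exp(-4*t). Substituting into the equation and dividing by exp(-4*t) gives A = -6, so q_p = -6*exp(-4*t).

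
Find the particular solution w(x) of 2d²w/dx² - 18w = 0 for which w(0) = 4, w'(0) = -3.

Divide through by 2: w'' - 9w = 0.
Characteristic equation r² - 9 = 0 factors as (r + 3)(r - 3) = 0, so r = -3, 3.
Hence w_h = C1*exp(-3*x) + C2*exp(3*x).
Apply the initial conditions: w(0) = C1 + C2 = 4 and w'(0) = -3*C1 + 3*C2 = -3. Solving gives C1 = 5/2, C2 = 3/2.

w = 3*exp(3*x)/2 + 5*exp(-3*x)/2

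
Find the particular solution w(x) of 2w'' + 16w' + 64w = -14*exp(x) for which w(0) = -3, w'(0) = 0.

Divide through by 2: w'' + 8w' + 32w = -7*exp(x).
Characteristic equation r² + 8r + 32 = 0 has discriminant (8)² - 4·(32) = -64 < 0, so r = -4 ± 4i.
Hence w_h = C1*cos(4*x)*exp(-4*x) + C2*exp(-4*x)*sin(4*x).
Try w_p = A*exp(x). Substituting into the equation and dividing by exp(x) gives A = -7/41, so w_p = -7*exp(x)/41.
General solution: w = -7*exp(x)/41 + C1*cos(4*x)*exp(-4*x) + C2*exp(-4*x)*sin(4*x).
Apply the initial conditions: w(0) = -7/41 + C1 = -3 and w'(0) = -7/41 - 4*C1 + 4*C2 = 0. Solving gives C1 = -116/41, C2 = -457/164.

w = -7*exp(x)/41 - 457*exp(-4*x)*sin(4*x)/164 - 116*cos(4*x)*exp(-4*x)/41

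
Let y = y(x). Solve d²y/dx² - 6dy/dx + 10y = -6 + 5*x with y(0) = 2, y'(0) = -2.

Characteristic equation r² - 6r + 10 = 0 has discriminant (-6)² - 4·(10) = -4 < 0, so r = 3 ± i.
Hence y_h = C1*cos(x)*exp(3*x) + C2*exp(3*x)*sin(x).
For the particular solution try y_p = A0 + A1*x. Substituting and matching coefficients of each power of x gives A0 = -3/10, A1 = 1/2, so y_p = -3/10 + x/2.
General solution: y = -3/10 + x/2 + C1*cos(x)*exp(3*x) + C2*exp(3*x)*sin(x).
Apply the initial conditions: y(0) = -3/10 + C1 = 2 and y'(0) = 1/2 + C2 + 3*C1 = -2. Solving gives C1 = 23/10, C2 = -47/5.

y = -3/10 + x/2 - 47*exp(3*x)*sin(x)/5 + 23*cos(x)*exp(3*x)/10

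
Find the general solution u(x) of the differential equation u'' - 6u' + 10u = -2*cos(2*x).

Characteristic equation r² - 6r + 10 = 0 has discriminant (-6)² - 4·(10) = -4 < 0, so r = 3 ± i.
Hence u_h = C1*cos(x)*exp(3*x) + C2*exp(3*x)*sin(x).
Try u_p = A*cos(2*x) + B*sin(2*x). Substituting and equating the coefficients of cos(2x) and sin(2x) gives A = -1/15, B = 2/15, so u_p = -cos(2*x)/15 + 2*sin(2*x)/15.

u = -cos(2*x)/15 + 2*sin(2*x)/15 + C1*cos(x)*exp(3*x) + C2*exp(3*x)*sin(x)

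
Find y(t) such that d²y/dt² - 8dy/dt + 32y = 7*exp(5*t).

y = 7*exp(5*t)/17 + C1*cos(4*t)*exp(4*t) + C2*exp(4*t)*sin(4*t)

Characteristic equation r² - 8r + 32 = 0 has discriminant (-8)² - 4·(32) = -64 < 0, so r = 4 ± 4i.
Hence y_h = C1*cos(4*t)*exp(4*t) + C2*exp(4*t)*sin(4*t).
Try y_p = A*exp(5*t). Substituting into the equation and dividing by exp(5*t) gives A = 7/17, so y_p = 7*exp(5*t)/17.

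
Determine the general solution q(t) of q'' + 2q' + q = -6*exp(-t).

Characteristic equation r² + 2r + 1 = 0 has discriminant (2)² - 4·(1) = 0, so r = -1 is a repeated root.
Hence q_h = (C1 + C2*t)*exp(-t).
Since exp(-t) solves the homogeneous equation (r = -1 is a root of multiplicity 2), multiply the trial by t^2. Try q_p = A*t^2*exp(-t). Substituting into the equation and dividing by exp(-t) gives A = -3, so q_p = -3*t^2*exp(-t).

q = C1*exp(-t) - 3*t**2*exp(-t) + C2*t*exp(-t)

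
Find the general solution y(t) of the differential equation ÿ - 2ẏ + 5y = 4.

Characteristic equation r² - 2r + 5 = 0 has discriminant (-2)² - 4·(5) = -16 < 0, so r = 1 ± 2i.
Hence y_h = C1*cos(2*t)*exp(t) + C2*exp(t)*sin(2*t).
For the particular solution try y_p = A0. Substituting and matching coefficients of each power of t gives A0 = 4/5, so y_p = 4/5.

y = 4/5 + C1*cos(2*t)*exp(t) + C2*exp(t)*sin(2*t)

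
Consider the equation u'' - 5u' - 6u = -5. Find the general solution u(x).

Characteristic equation r² - 5r - 6 = 0 factors as (r + 1)(r - 6) = 0, so r = -1, 6.
Hence u_h = C1*exp(-x) + C2*exp(6*x).
For the particular solution try u_p = A0. Substituting and matching coefficients of each power of x gives A0 = 5/6, so u_p = 5/6.

u = 5/6 + C1*exp(-x) + C2*exp(6*x)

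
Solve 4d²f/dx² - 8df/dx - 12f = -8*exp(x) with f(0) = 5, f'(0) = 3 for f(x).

Divide through by 4: f'' - 2f' - 3f = -2*exp(x).
Characteristic equation r² - 2r - 3 = 0 factors as (r + 1)(r - 3) = 0, so r = -1, 3.
Hence f_h = C1*exp(-x) + C2*exp(3*x).
Try f_p = A*exp(x). Substituting into the equation and dividing by exp(x) gives A = 1/2, so f_p = exp(x)/2.
General solution: f = exp(x)/2 + C1*exp(-x) + C2*exp(3*x).
Apply the initial conditions: f(0) = 1/2 + C1 + C2 = 5 and f'(0) = 1/2 - C1 + 3*C2 = 3. Solving gives C1 = 11/4, C2 = 7/4.

f = exp(x)/2 + 7*exp(3*x)/4 + 11*exp(-x)/4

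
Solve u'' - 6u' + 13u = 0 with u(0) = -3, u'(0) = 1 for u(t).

u = -3*cos(2*t)*exp(3*t) + 5*exp(3*t)*sin(2*t)

Characteristic equation r² - 6r + 13 = 0 has discriminant (-6)² - 4·(13) = -16 < 0, so r = 3 ± 2i.
Hence u_h = C1*cos(2*t)*exp(3*t) + C2*exp(3*t)*sin(2*t).
Apply the initial conditions: u(0) = C1 = -3 and u'(0) = 2*C2 + 3*C1 = 1. Solving gives C1 = -3, C2 = 5.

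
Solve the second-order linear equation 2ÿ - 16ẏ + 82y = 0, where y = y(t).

Divide through by 2: y'' - 8y' + 41y = 0.
Characteristic equation r² - 8r + 41 = 0 has discriminant (-8)² - 4·(41) = -100 < 0, so r = 4 ± 5i.
Hence y_h = C1*cos(5*t)*exp(4*t) + C2*exp(4*t)*sin(5*t).

y = C1*cos(5*t)*exp(4*t) + C2*exp(4*t)*sin(5*t)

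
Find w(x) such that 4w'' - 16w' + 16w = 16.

Divide through by 4: w'' - 4w' + 4w = 4.
Characteristic equation r² - 4r + 4 = 0 has discriminant (-4)² - 4·(4) = 0, so r = 2 is a repeated root.
Hence w_h = (C1 + C2*x)*exp(2*x).
For the particular solution try w_p = A0. Substituting and matching coefficients of each power of x gives A0 = 1, so w_p = 1.

w = 1 + C1*exp(2*x) + C2*x*exp(2*x)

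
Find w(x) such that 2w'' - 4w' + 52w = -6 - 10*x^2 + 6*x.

Divide through by 2: w'' - 2w' + 26w = -3 - 5*x^2 + 3*x.
Characteristic equation r² - 2r + 26 = 0 has discriminant (-2)² - 4·(26) = -100 < 0, so r = 1 ± 5i.
Hence w_h = C1*cos(5*x)*exp(x) + C2*exp(x)*sin(5*x).
For the particular solution try w_p = A0 + A1*x + A2*x^2. Substituting and matching coefficients of each power of x gives A0 = -413/4394, A1 = 29/338, A2 = -5/26, so w_p = -413/4394 - 5*x^2/26 + 29*x/338.

w = -413/4394 - 5*x**2/26 + 29*x/338 + C1*cos(5*x)*exp(x) + C2*exp(x)*sin(5*x)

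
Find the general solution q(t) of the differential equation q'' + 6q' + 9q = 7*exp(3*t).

q = 7*exp(3*t)/36 + C1*exp(-3*t) + C2*t*exp(-3*t)

Characteristic equation r² + 6r + 9 = 0 has discriminant (6)² - 4·(9) = 0, so r = -3 is a repeated root.
Hence q_h = (C1 + C2*t)*exp(-3*t).
Try q_p = A*exp(3*t). Substituting into the equation and dividing by exp(3*t) gives A = 7/36, so q_p = 7*exp(3*t)/36.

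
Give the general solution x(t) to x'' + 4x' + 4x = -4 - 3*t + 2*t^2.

x = 1/2 + t**2/2 - 7*t/4 + C1*exp(-2*t) + C2*t*exp(-2*t)

Characteristic equation r² + 4r + 4 = 0 has discriminant (4)² - 4·(4) = 0, so r = -2 is a repeated root.
Hence x_h = (C1 + C2*t)*exp(-2*t).
For the particular solution try x_p = A0 + A1*t + A2*t^2. Substituting and matching coefficients of each power of t gives A0 = 1/2, A1 = -7/4, A2 = 1/2, so x_p = 1/2 + t^2/2 - 7*t/4.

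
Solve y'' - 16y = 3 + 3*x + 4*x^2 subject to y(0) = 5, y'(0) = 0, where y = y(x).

Characteristic equation r² - 16 = 0 factors as (r + 4)(r - 4) = 0, so r = -4, 4.
Hence y_h = C1*exp(-4*x) + C2*exp(4*x).
For the particular solution try y_p = A0 + A1*x + A2*x^2. Substituting and matching coefficients of each power of x gives A0 = -7/32, A1 = -3/16, A2 = -1/4, so y_p = -7/32 - 3*x/16 - x^2/4.
General solution: y = -7/32 - 3*x/16 - x^2/4 + C1*exp(-4*x) + C2*exp(4*x).
Apply the initial conditions: y(0) = -7/32 + C1 + C2 = 5 and y'(0) = -3/16 - 4*C1 + 4*C2 = 0. Solving gives C1 = 331/128, C2 = 337/128.

y = -7/32 - 3*x/16 - x**2/4 + 331*exp(-4*x)/128 + 337*exp(4*x)/128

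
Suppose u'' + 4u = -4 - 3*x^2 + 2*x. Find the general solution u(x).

u = -5/8 + x/2 - 3*x**2/4 + C1*cos(2*x) + C2*sin(2*x)

Characteristic equation r² + 4 = 0 has discriminant (0)² - 4·(4) = -16 < 0, so r = ± 2i.
Hence u_h = C1*cos(2*x) + C2*sin(2*x).
For the particular solution try u_p = A0 + A1*x + A2*x^2. Substituting and matching coefficients of each power of x gives A0 = -5/8, A1 = 1/2, A2 = -3/4, so u_p = -5/8 + x/2 - 3*x^2/4.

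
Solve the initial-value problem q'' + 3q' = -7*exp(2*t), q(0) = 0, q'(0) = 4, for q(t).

q = 5/2 - 9*exp(-3*t)/5 - 7*exp(2*t)/10

Characteristic equation r² + 3r = 0 factors as (r + 3)r = 0, so r = -3, 0.
Hence q_h = C1*exp(-3*t) + C2.
Try q_p = A*exp(2*t). Substituting into the equation and dividing by exp(2*t) gives A = -7/10, so q_p = -7*exp(2*t)/10.
General solution: q = C2 - 7*exp(2*t)/10 + C1*exp(-3*t).
Apply the initial conditions: q(0) = -7/10 + C1 + C2 = 0 and q'(0) = -7/5 - 3*C1 = 4. Solving gives C1 = -9/5, C2 = 5/2.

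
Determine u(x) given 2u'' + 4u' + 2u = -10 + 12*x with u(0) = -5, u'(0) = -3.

u = -17 + 6*x + 12*exp(-x) + 3*x*exp(-x)

Divide through by 2: u'' + 2u' + u = -5 + 6*x.
Characteristic equation r² + 2r + 1 = 0 has discriminant (2)² - 4·(1) = 0, so r = -1 is a repeated root.
Hence u_h = (C1 + C2*x)*exp(-x).
For the particular solution try u_p = A0 + A1*x. Substituting and matching coefficients of each power of x gives A0 = -17, A1 = 6, so u_p = -17 + 6*x.
General solution: u = -17 + 6*x + C1*exp(-x) + C2*x*exp(-x).
Apply the initial conditions: u(0) = -17 + C1 = -5 and u'(0) = 6 + C2 - C1 = -3. Solving gives C1 = 12, C2 = 3.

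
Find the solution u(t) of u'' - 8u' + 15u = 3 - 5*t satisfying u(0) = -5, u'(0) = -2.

Characteristic equation r² - 8r + 15 = 0 factors as (r - 3)(r - 5) = 0, so r = 3, 5.
Hence u_h = C1*exp(3*t) + C2*exp(5*t).
For the particular solution try u_p = A0 + A1*t. Substituting and matching coefficients of each power of t gives A0 = 1/45, A1 = -1/3, so u_p = 1/45 - t/3.
General solution: u = 1/45 - t/3 + C1*exp(3*t) + C2*exp(5*t).
Apply the initial conditions: u(0) = 1/45 + C1 + C2 = -5 and u'(0) = -1/3 + 3*C1 + 5*C2 = -2. Solving gives C1 = -211/18, C2 = 67/10.

u = 1/45 - 211*exp(3*t)/18 - t/3 + 67*exp(5*t)/10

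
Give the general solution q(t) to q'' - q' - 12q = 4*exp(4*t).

Characteristic equation r² - r - 12 = 0 factors as (r + 3)(r - 4) = 0, so r = -3, 4.
Hence q_h = C1*exp(-3*t) + C2*exp(4*t).
Since exp(4*t) solves the homogeneous equation (r = 4 is a root of multiplicity 1), multiply the trial by t. Try q_p = A*t*exp(4*t). Substituting into the equation and dividing by exp(4*t) gives A = 4/7, so q_p = 4*t*exp(4*t)/7.

q = C1*exp(-3*t) + C2*exp(4*t) + 4*t*exp(4*t)/7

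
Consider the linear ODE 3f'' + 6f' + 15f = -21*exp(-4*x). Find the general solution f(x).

Divide through by 3: f'' + 2f' + 5f = -7*exp(-4*x).
Characteristic equation r² + 2r + 5 = 0 has discriminant (2)² - 4·(5) = -16 < 0, so r = -1 ± 2i.
Hence f_h = C1*cos(2*x)*exp(-x) + C2*exp(-x)*sin(2*x).
Try f_p = A*exp(-4*x). Substituting into the equation and dividing by exp(-4*x) gives A = -7/13, so f_p = -7*exp(-4*x)/13.

f = -7*exp(-4*x)/13 + C1*cos(2*x)*exp(-x) + C2*exp(-x)*sin(2*x)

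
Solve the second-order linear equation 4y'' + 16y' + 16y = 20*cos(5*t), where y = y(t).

y = -105*cos(5*t)/841 + 100*sin(5*t)/841 + C1*exp(-2*t) + C2*t*exp(-2*t)

Divide through by 4: y'' + 4y' + 4y = 5*cos(5*t).
Characteristic equation r² + 4r + 4 = 0 has discriminant (4)² - 4·(4) = 0, so r = -2 is a repeated root.
Hence y_h = (C1 + C2*t)*exp(-2*t).
Try y_p = A*cos(5*t) + B*sin(5*t). Substituting and equating the coefficients of cos(5t) and sin(5t) gives A = -105/841, B = 100/841, so y_p = -105*cos(5*t)/841 + 100*sin(5*t)/841.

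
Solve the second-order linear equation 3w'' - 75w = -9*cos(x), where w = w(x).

w = 3*cos(x)/26 + C1*exp(-5*x) + C2*exp(5*x)

Divide through by 3: w'' - 25w = -3*cos(x).
Characteristic equation r² - 25 = 0 factors as (r + 5)(r - 5) = 0, so r = -5, 5.
Hence w_h = C1*exp(-5*x) + C2*exp(5*x).
Try w_p = A*cos(x) + B*sin(x). Substituting and equating the coefficients of cos(x) and sin(x) gives A = 3/26, B = 0, so w_p = 3*cos(x)/26.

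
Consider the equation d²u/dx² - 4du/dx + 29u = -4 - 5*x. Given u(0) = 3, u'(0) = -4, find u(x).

Characteristic equation r² - 4r + 29 = 0 has discriminant (-4)² - 4·(29) = -100 < 0, so r = 2 ± 5i.
Hence u_h = C1*cos(5*x)*exp(2*x) + C2*exp(2*x)*sin(5*x).
For the particular solution try u_p = A0 + A1*x. Substituting and matching coefficients of each power of x gives A0 = -136/841, A1 = -5/29, so u_p = -136/841 - 5*x/29.
General solution: u = -136/841 - 5*x/29 + C1*cos(5*x)*exp(2*x) + C2*exp(2*x)*sin(5*x).
Apply the initial conditions: u(0) = -136/841 + C1 = 3 and u'(0) = -5/29 + 2*C1 + 5*C2 = -4. Solving gives C1 = 2659/841, C2 = -8537/4205.

u = -136/841 - 5*x/29 - 8537*exp(2*x)*sin(5*x)/4205 + 2659*cos(5*x)*exp(2*x)/841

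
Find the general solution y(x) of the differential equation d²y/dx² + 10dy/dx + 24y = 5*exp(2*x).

y = 5*exp(2*x)/48 + C1*exp(-6*x) + C2*exp(-4*x)

Characteristic equation r² + 10r + 24 = 0 factors as (r + 6)(r + 4) = 0, so r = -6, -4.
Hence y_h = C1*exp(-6*x) + C2*exp(-4*x).
Try y_p = A*exp(2*x). Substituting into the equation and dividing by exp(2*x) gives A = 5/48, so y_p = 5*exp(2*x)/48.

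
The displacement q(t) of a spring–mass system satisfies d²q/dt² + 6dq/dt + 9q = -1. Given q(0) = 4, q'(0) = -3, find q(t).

q = -1/9 + 37*exp(-3*t)/9 + 28*t*exp(-3*t)/3

Characteristic equation r² + 6r + 9 = 0 has discriminant (6)² - 4·(9) = 0, so r = -3 is a repeated root.
Hence q_h = (C1 + C2*t)*exp(-3*t).
For the particular solution try q_p = A0. Substituting and matching coefficients of each power of t gives A0 = -1/9, so q_p = -1/9.
General solution: q = -1/9 + C1*exp(-3*t) + C2*t*exp(-3*t).
Apply the initial conditions: q(0) = -1/9 + C1 = 4 and q'(0) = C2 - 3*C1 = -3. Solving gives C1 = 37/9, C2 = 28/3.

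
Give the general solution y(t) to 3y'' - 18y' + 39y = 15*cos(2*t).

Divide through by 3: y'' - 6y' + 13y = 5*cos(2*t).
Characteristic equation r² - 6r + 13 = 0 has discriminant (-6)² - 4·(13) = -16 < 0, so r = 3 ± 2i.
Hence y_h = C1*cos(2*t)*exp(3*t) + C2*exp(3*t)*sin(2*t).
Try y_p = A*cos(2*t) + B*sin(2*t). Substituting and equating the coefficients of cos(2t) and sin(2t) gives A = 1/5, B = -4/15, so y_p = -4*sin(2*t)/15 + cos(2*t)/5.

y = -4*sin(2*t)/15 + cos(2*t)/5 + C1*cos(2*t)*exp(3*t) + C2*exp(3*t)*sin(2*t)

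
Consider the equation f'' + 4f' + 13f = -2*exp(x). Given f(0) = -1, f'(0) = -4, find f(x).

f = -exp(x)/9 - 17*exp(-2*x)*sin(3*x)/9 - 8*cos(3*x)*exp(-2*x)/9

Characteristic equation r² + 4r + 13 = 0 has discriminant (4)² - 4·(13) = -36 < 0, so r = -2 ± 3i.
Hence f_h = C1*cos(3*x)*exp(-2*x) + C2*exp(-2*x)*sin(3*x).
Try f_p = A*exp(x). Substituting into the equation and dividing by exp(x) gives A = -1/9, so f_p = -exp(x)/9.
General solution: f = -exp(x)/9 + C1*cos(3*x)*exp(-2*x) + C2*exp(-2*x)*sin(3*x).
Apply the initial conditions: f(0) = -1/9 + C1 = -1 and f'(0) = -1/9 - 2*C1 + 3*C2 = -4. Solving gives C1 = -8/9, C2 = -17/9.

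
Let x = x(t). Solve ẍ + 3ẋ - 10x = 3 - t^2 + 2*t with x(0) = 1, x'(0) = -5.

Characteristic equation r² + 3r - 10 = 0 factors as (r + 5)(r - 2) = 0, so r = -5, 2.
Hence x_h = C1*exp(-5*t) + C2*exp(2*t).
For the particular solution try x_p = A0 + A1*t + A2*t^2. Substituting and matching coefficients of each power of t gives A0 = -161/500, A1 = -7/50, A2 = 1/10, so x_p = -161/500 - 7*t/50 + t^2/10.
General solution: x = -161/500 - 7*t/50 + t^2/10 + C1*exp(-5*t) + C2*exp(2*t).
Apply the initial conditions: x(0) = -161/500 + C1 + C2 = 1 and x'(0) = -7/50 - 5*C1 + 2*C2 = -5. Solving gives C1 = 134/125, C2 = 1/4.

x = -161/500 - 7*t/50 + exp(2*t)/4 + t**2/10 + 134*exp(-5*t)/125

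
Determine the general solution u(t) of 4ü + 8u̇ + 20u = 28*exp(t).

u = 7*exp(t)/8 + C1*cos(2*t)*exp(-t) + C2*exp(-t)*sin(2*t)

Divide through by 4: u'' + 2u' + 5u = 7*exp(t).
Characteristic equation r² + 2r + 5 = 0 has discriminant (2)² - 4·(5) = -16 < 0, so r = -1 ± 2i.
Hence u_h = C1*cos(2*t)*exp(-t) + C2*exp(-t)*sin(2*t).
Try u_p = A*exp(t). Substituting into the equation and dividing by exp(t) gives A = 7/8, so u_p = 7*exp(t)/8.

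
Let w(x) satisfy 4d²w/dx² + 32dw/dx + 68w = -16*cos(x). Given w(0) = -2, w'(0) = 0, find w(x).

Divide through by 4: w'' + 8w' + 17w = -4*cos(x).
Characteristic equation r² + 8r + 17 = 0 has discriminant (8)² - 4·(17) = -4 < 0, so r = -4 ± i.
Hence w_h = C1*cos(x)*exp(-4*x) + C2*exp(-4*x)*sin(x).
Try w_p = A*cos(x) + B*sin(x). Substituting and equating the coefficients of cos(x) and sin(x) gives A = -1/5, B = -1/10, so w_p = -cos(x)/5 - sin(x)/10.
General solution: w = -cos(x)/5 - sin(x)/10 + C1*cos(x)*exp(-4*x) + C2*exp(-4*x)*sin(x).
Apply the initial conditions: w(0) = -1/5 + C1 = -2 and w'(0) = -1/10 + C2 - 4*C1 = 0. Solving gives C1 = -9/5, C2 = -71/10.

w = -cos(x)/5 - sin(x)/10 - 71*exp(-4*x)*sin(x)/10 - 9*cos(x)*exp(-4*x)/5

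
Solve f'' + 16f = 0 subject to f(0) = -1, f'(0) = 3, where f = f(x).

f = -cos(4*x) + 3*sin(4*x)/4

Characteristic equation r² + 16 = 0 has discriminant (0)² - 4·(16) = -64 < 0, so r = ± 4i.
Hence f_h = C1*cos(4*x) + C2*sin(4*x).
Apply the initial conditions: f(0) = C1 = -1 and f'(0) = 4*C2 = 3. Solving gives C1 = -1, C2 = 3/4.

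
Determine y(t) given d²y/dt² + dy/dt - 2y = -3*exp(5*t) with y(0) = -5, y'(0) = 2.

y = -52*exp(-2*t)/21 - 29*exp(t)/12 - 3*exp(5*t)/28

Characteristic equation r² + r - 2 = 0 factors as (r - 1)(r + 2) = 0, so r = 1, -2.
Hence y_h = C1*exp(t) + C2*exp(-2*t).
Try y_p = A*exp(5*t). Substituting into the equation and dividing by exp(5*t) gives A = -3/28, so y_p = -3*exp(5*t)/28.
General solution: y = -3*exp(5*t)/28 + C1*exp(t) + C2*exp(-2*t).
Apply the initial conditions: y(0) = -3/28 + C1 + C2 = -5 and y'(0) = -15/28 + C1 - 2*C2 = 2. Solving gives C1 = -29/12, C2 = -52/21.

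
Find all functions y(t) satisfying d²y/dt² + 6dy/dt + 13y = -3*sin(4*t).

Characteristic equation r² + 6r + 13 = 0 has discriminant (6)² - 4·(13) = -16 < 0, so r = -3 ± 2i.
Hence y_h = C1*cos(2*t)*exp(-3*t) + C2*exp(-3*t)*sin(2*t).
Try y_p = A*cos(4*t) + B*sin(4*t). Substituting and equating the coefficients of cos(4t) and sin(4t) gives A = 8/65, B = 1/65, so y_p = sin(4*t)/65 + 8*cos(4*t)/65.

y = sin(4*t)/65 + 8*cos(4*t)/65 + C1*cos(2*t)*exp(-3*t) + C2*exp(-3*t)*sin(2*t)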